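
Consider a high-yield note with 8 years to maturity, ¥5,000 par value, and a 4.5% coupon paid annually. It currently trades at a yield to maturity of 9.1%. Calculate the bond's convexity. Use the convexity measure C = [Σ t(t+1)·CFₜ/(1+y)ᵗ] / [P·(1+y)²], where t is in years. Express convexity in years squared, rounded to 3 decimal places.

47.513

With y = 0.091:
  t   CF        PV=CF/(1+0.091)^t    t·PV        t(t+1)·PV
  1       225.00       206.2328       206.2328         412.4656
  2       225.00       189.0310       378.0620       1,134.1860
  3       225.00       173.2640       519.7919       2,079.1677
  4       225.00       158.8121       635.2483       3,176.2415
  5       225.00       145.5656       727.8280       4,366.9681
  6       225.00       133.4240       800.5441       5,603.8087
  7       225.00       122.2952       856.0661       6,848.5289
  8     5,225.00     2,603.0846    20,824.6771     187,422.0943
  Σ                  3,731.7093    24,948.4504     211,043.4608
P = 3,731.7093.
Convexity = Σ t(t+1)·PV / [P·(1+y)²] = 211,043.4608 / (3,731.7093 × 1.190281) = 47.51323.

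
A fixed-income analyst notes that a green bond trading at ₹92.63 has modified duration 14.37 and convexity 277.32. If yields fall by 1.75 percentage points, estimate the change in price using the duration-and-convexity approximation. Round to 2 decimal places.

+₹27.23

Duration effect: -D_mod·Δy = -14.37 × (-0.0175) = +0.251475
Convexity effect: ½·C·(Δy)² = 0.5 × 277.32 × (-0.0175)² = +0.042464625
ΔP/P ≈ +0.251475 + 0.042464625 = +0.293939625
ΔP ≈ 92.63 × (+0.293939625) = +27.22762746375.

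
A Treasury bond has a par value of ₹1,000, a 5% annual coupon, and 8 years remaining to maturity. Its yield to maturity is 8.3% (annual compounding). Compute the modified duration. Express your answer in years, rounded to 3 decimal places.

6.123 years

Periodic yield y = 0.083. First find Macaulay duration:
  t   CF        PV=CF/(1+0.083)^t    t·PV
  1        50.00        46.1681        46.1681
  2        50.00        42.6298        85.2596
  3        50.00        39.3627       118.0880
  4        50.00        36.3460       145.3839
  5        50.00        33.5604       167.8022
  6        50.00        30.9884       185.9304
  7        50.00        28.6135       200.2944
  8     1,050.00       554.8322     4,438.6575
  Σ                    812.5010     5,387.5841
P = 812.5010; Macaulay duration = 5,387.5841 / 812.5010 = 6.63086 years.
Modified duration = D_Mac / (1 + y) = 6.63086 / 1.083 = 6.12268 years.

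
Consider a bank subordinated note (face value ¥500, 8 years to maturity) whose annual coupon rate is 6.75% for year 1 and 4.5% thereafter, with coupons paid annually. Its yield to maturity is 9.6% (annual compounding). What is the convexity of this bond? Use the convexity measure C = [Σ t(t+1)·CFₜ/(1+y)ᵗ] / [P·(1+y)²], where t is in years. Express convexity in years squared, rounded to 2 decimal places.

45.62

With y = 0.096:
  t   CF        PV=CF/(1+0.096)^t    t·PV        t(t+1)·PV
  1        33.75        30.7938        30.7938          61.5876
  2        22.50        18.7310        37.4620         112.3861
  3        22.50        17.0903        51.2710         205.0842
  4        22.50        15.5934        62.3735         311.8676
  5        22.50        14.2275        71.1377         426.8261
  6        22.50        12.9813        77.8880         545.2159
  7        22.50        11.8443        82.9100         663.2796
  8       522.50       250.9585     2,007.6678      18,069.0100
  Σ                    372.2202     2,421.5038      20,395.2571
P = 372.2202.
Convexity = Σ t(t+1)·PV / [P·(1+y)²] = 20,395.2571 / (372.2202 × 1.201216) = 45.61505.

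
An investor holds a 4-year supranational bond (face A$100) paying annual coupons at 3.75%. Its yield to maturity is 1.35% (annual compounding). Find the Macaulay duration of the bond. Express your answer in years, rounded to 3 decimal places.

3.799 years

Periodic yield y = 0.0135. Discount each cash flow and weight by its year:
  t   CF        PV=CF/(1+0.0135)^t    t·PV
  1         3.75         3.7000         3.7000
  2         3.75         3.6508         7.3015
  3         3.75         3.6021        10.8064
  4       103.75        98.3316       393.3264
  Σ                    109.2845       415.1344
Price P = Σ PV = 109.2845.
Macaulay duration = Σ(t·PV) / P = 415.1344 / 109.2845 = 3.79866 years.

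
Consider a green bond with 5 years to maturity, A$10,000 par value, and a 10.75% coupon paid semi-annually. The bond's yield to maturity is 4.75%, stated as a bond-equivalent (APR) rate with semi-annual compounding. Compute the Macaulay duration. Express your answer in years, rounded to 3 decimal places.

Periodic yield y = 0.02375. Discount each cash flow and weight by its period:
  t   CF        PV=CF/(1+0.02375)^t    t·PV
  1       537.50       525.0305       525.0305
  2       537.50       512.8503     1,025.7007
  3       537.50       500.9527     1,502.8581
  4       537.50       489.3311     1,957.3244
  5       537.50       477.9791     2,389.8954
  6       537.50       466.8904     2,801.3426
  7       537.50       456.0590     3,192.4133
  8       537.50       445.4789     3,563.8313
  9       537.50       435.1442     3,916.2981
  10   10,537.50     8,332.9436    83,329.4355
  Σ                 12,642.6599   104,204.1299
Price P = Σ PV = 12,642.6599.
Macaulay duration = Σ(t·PV) / P = 104,204.1299 / 12,642.6599 = 8.24226 half-year periods.
In years: 8.24226 / 2 = 4.12113 years.

4.121 years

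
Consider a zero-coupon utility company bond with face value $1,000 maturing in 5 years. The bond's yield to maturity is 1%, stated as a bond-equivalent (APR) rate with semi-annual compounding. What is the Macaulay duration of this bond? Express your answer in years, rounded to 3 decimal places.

A zero-coupon bond has a single cash flow at maturity, so its Macaulay duration equals its maturity: 5 years.
(Equivalently: 10 semi-annual periods ÷ 2 = 5 years.)

5.000 years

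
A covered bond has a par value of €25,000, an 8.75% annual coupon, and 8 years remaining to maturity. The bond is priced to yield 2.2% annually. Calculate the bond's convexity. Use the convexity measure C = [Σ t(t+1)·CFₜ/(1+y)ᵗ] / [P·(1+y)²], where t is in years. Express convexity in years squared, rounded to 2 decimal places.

With y = 0.022:
  t   CF        PV=CF/(1+0.022)^t    t·PV        t(t+1)·PV
  1     2,187.50     2,140.4110     2,140.4110       4,280.8219
  2     2,187.50     2,094.3356     4,188.6712      12,566.0135
  3     2,187.50     2,049.2520     6,147.7561      24,591.0244
  4     2,187.50     2,005.1390     8,020.5559      40,102.7795
  5     2,187.50     1,961.9755     9,809.8776      58,859.2654
  6     2,187.50     1,919.7412    11,518.4472      80,629.1307
  7     2,187.50     1,878.4161    13,148.9124     105,191.2990
  8    27,187.50    22,843.4717   182,747.7737   1,644,729.9632
  Σ                 36,892.7420   237,722.4050   1,970,950.2975
P = 36,892.7420.
Convexity = Σ t(t+1)·PV / [P·(1+y)²] = 1,970,950.2975 / (36,892.7420 × 1.044484) = 51.14851.

51.15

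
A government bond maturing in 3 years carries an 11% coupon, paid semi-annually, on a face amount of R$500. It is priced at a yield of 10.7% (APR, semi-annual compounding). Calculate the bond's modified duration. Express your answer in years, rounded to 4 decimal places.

2.5028 years

Periodic yield y = 0.0535. First find Macaulay duration:
  t   CF        PV=CF/(1+0.0535)^t    t·PV
  1        27.50        26.1035        26.1035
  2        27.50        24.7778        49.5557
  3        27.50        23.5196        70.5587
  4        27.50        22.3252        89.3006
  5        27.50        21.1914       105.9571
  6       527.50       385.8471     2,315.0825
  Σ                    503.7645     2,656.5581
P = 503.7645; Macaulay duration = 2,656.5581 / 503.7645 = 5.27341 half-year periods = 2.63671 years.
Modified duration = D_Mac / (1 + y) = 2.63671 / 1.0535 = 2.50281 years.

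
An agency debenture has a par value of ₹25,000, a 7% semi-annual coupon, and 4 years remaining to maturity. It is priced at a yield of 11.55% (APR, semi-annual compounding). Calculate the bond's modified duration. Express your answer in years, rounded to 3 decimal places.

3.323 years

Periodic yield y = 0.05775. First find Macaulay duration:
  t   CF        PV=CF/(1+0.05775)^t    t·PV
  1       875.00       827.2276       827.2276
  2       875.00       782.0634     1,564.1269
  3       875.00       739.3651     2,218.0953
  4       875.00       698.9980     2,795.9919
  5       875.00       660.8348     3,304.1738
  6       875.00       624.7552     3,748.5309
  7       875.00       590.6454     4,134.5177
  8    25,875.00    16,512.6238   132,100.9903
  Σ                 21,436.5132   150,693.6545
P = 21,436.5132; Macaulay duration = 150,693.6545 / 21,436.5132 = 7.02977 half-year periods = 3.51488 years.
Modified duration = D_Mac / (1 + y) = 3.51488 / 1.05775 = 3.32298 years.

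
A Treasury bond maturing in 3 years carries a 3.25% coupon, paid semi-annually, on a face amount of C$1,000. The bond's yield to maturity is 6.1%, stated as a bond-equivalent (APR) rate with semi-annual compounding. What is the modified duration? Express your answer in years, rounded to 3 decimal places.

Periodic yield y = 0.0305. First find Macaulay duration:
  t   CF        PV=CF/(1+0.0305)^t    t·PV
  1        16.25        15.7690        15.7690
  2        16.25        15.3023        30.6046
  3        16.25        14.8494        44.5482
  4        16.25        14.4099        57.6397
  5        16.25        13.9834        69.9171
  6     1,016.25       848.6187     5,091.7120
  Σ                    922.9328     5,310.1907
P = 922.9328; Macaulay duration = 5,310.1907 / 922.9328 = 5.75361 half-year periods = 2.87680 years.
Modified duration = D_Mac / (1 + y) = 2.87680 / 1.0305 = 2.79166 years.

2.792 years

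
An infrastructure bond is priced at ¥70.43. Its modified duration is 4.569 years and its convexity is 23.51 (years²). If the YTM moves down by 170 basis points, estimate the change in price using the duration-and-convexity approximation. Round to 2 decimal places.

Duration effect: -D_mod·Δy = -4.569 × (-0.017) = +0.077673
Convexity effect: ½·C·(Δy)² = 0.5 × 23.51 × (-0.017)² = +0.003397195
ΔP/P ≈ +0.077673 + 0.003397195 = +0.081070195
ΔP ≈ 70.43 × (+0.081070195) = +5.70977383385.

+¥5.71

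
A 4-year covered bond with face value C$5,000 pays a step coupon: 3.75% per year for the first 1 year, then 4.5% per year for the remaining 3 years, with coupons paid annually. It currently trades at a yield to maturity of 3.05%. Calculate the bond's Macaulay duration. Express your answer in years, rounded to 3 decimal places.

Periodic yield y = 0.0305. Discount each cash flow and weight by its year:
  t   CF        PV=CF/(1+0.0305)^t    t·PV
  1       187.50       181.9505       181.9505
  2       225.00       211.8783       423.7566
  3       225.00       205.6073       616.8219
  4     5,225.00     4,633.3415    18,533.3660
  Σ                  5,232.7776    19,755.8950
Price P = Σ PV = 5,232.7776.
Macaulay duration = Σ(t·PV) / P = 19,755.8950 / 5,232.7776 = 3.77541 years.

3.775 years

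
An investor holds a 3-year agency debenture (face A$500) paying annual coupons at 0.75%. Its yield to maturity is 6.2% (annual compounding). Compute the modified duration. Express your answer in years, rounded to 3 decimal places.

Periodic yield y = 0.062. First find Macaulay duration:
  t   CF        PV=CF/(1+0.062)^t    t·PV
  1         3.75         3.5311         3.5311
  2         3.75         3.3249         6.6499
  3       503.75       420.5731     1,261.7194
  Σ                    427.4291     1,271.9003
P = 427.4291; Macaulay duration = 1,271.9003 / 427.4291 = 2.97570 years.
Modified duration = D_Mac / (1 + y) = 2.97570 / 1.062 = 2.80198 years.

2.802 years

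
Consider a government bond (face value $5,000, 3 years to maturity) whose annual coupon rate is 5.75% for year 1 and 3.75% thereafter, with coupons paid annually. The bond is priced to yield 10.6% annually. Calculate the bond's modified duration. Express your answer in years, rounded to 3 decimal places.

2.569 years

Periodic yield y = 0.106. First find Macaulay duration:
  t   CF        PV=CF/(1+0.106)^t    t·PV
  1       287.50       259.9458       259.9458
  2       187.50       153.2820       306.5639
  3     5,187.50     3,834.3586    11,503.0759
  Σ                  4,247.5863    12,069.5855
P = 4,247.5863; Macaulay duration = 12,069.5855 / 4,247.5863 = 2.84152 years.
Modified duration = D_Mac / (1 + y) = 2.84152 / 1.106 = 2.56918 years.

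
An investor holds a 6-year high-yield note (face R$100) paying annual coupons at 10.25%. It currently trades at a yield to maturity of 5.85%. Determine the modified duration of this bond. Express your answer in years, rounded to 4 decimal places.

4.6209 years

Periodic yield y = 0.0585. First find Macaulay duration:
  t   CF        PV=CF/(1+0.0585)^t    t·PV
  1        10.25         9.6835         9.6835
  2        10.25         9.1483        18.2967
  3        10.25         8.6427        25.9282
  4        10.25         8.1651        32.6603
  5        10.25         7.7138        38.5691
  6       110.25        78.3851       470.3105
  Σ                    121.7386       595.4483
P = 121.7386; Macaulay duration = 595.4483 / 121.7386 = 4.89121 years.
Modified duration = D_Mac / (1 + y) = 4.89121 / 1.0585 = 4.62088 years.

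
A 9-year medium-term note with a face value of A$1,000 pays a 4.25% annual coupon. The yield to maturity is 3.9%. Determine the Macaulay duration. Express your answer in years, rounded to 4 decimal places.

7.6838 years

Periodic yield y = 0.039. Discount each cash flow and weight by its year:
  t   CF        PV=CF/(1+0.039)^t    t·PV
  1        42.50        40.9047        40.9047
  2        42.50        39.3693        78.7386
  3        42.50        37.8915       113.6746
  4        42.50        36.4692       145.8770
  5        42.50        35.1003       175.5016
  6        42.50        33.7828       202.6968
  7        42.50        32.5147       227.6031
  8        42.50        31.2943       250.3540
  9     1,042.50       738.8157     6,649.3416
  Σ                  1,026.1427     7,884.6921
Price P = Σ PV = 1,026.1427.
Macaulay duration = Σ(t·PV) / P = 7,884.6921 / 1,026.1427 = 7.68382 years.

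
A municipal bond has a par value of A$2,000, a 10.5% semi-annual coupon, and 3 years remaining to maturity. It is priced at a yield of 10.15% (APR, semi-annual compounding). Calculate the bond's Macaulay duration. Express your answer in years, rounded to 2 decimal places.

2.65 years

Periodic yield y = 0.05075. Discount each cash flow and weight by its period:
  t   CF        PV=CF/(1+0.05075)^t    t·PV
  1       105.00        99.9286        99.9286
  2       105.00        95.1022       190.2044
  3       105.00        90.5089       271.5266
  4       105.00        86.1374       344.5496
  5       105.00        81.9771       409.8853
  6     2,105.00     1,564.0683     9,384.4097
  Σ                  2,017.7224    10,700.5041
Price P = Σ PV = 2,017.7224.
Macaulay duration = Σ(t·PV) / P = 10,700.5041 / 2,017.7224 = 5.30326 half-year periods.
In years: 5.30326 / 2 = 2.65163 years.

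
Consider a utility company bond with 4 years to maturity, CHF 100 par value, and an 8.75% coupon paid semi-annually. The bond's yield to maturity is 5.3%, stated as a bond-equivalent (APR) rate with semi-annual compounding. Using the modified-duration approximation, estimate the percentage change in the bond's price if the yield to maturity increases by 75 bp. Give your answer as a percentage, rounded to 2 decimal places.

Periodic yield y = 0.0265. Modified duration first:
  t   CF        PV=CF/(1+0.0265)^t    t·PV
  1        4.375         4.2621         4.2621
  2        4.375         4.1520         8.3041
  3        4.375         4.0448        12.1345
  4        4.375         3.9404        15.7617
  5        4.375         3.8387        19.1935
  6        4.375         3.7396        22.4376
  7        4.375         3.6431        25.5014
  8      104.375        84.6691       677.3527
  Σ                    112.2898       784.9473
P = 112.2898; D_Mac = 6.99037 half-year periods = 3.49519 yrs; D_mod = 3.49519/(1+0.0265) = 3.40496 yrs.
ΔP/P ≈ -D_mod · Δy = -3.40496 × (+0.0075) = -0.025537 = -2.5537%.

-2.55%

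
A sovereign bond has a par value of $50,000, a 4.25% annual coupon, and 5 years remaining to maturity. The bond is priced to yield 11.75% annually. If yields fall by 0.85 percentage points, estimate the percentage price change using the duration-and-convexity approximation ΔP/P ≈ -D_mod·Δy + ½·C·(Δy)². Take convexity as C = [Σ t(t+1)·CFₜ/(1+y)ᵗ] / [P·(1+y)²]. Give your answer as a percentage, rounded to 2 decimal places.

+3.52%

With y = 0.1175:
  t   CF        PV=CF/(1+0.1175)^t    t·PV        t(t+1)·PV
  1     2,125.00     1,901.5660     1,901.5660       3,803.1320
  2     2,125.00     1,701.6251     3,403.2501      10,209.7503
  3     2,125.00     1,522.7070     4,568.1209      18,272.4838
  4     2,125.00     1,362.6013     5,450.4053      27,252.0265
  5    52,125.00    29,909.4488   149,547.2438     897,283.4629
  Σ                 36,397.9481   164,870.5862     956,820.8555
P = 36,397.9481; D_Mac = 4.52967 yrs; D_mod = 4.05339 yrs; C = 21.05032.
Duration effect: -4.05339 × (-0.0085) = +0.034454
Convexity effect: 0.5 × 21.05032 × (-0.0085)² = +0.0007604
ΔP/P ≈ +0.034454 + 0.0007604 = +0.035214 = +3.5214%.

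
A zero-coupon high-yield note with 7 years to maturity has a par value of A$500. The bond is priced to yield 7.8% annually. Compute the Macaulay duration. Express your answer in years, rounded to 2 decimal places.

A zero-coupon bond has a single cash flow at maturity, so its Macaulay duration equals its maturity: 7 years.

7.00 years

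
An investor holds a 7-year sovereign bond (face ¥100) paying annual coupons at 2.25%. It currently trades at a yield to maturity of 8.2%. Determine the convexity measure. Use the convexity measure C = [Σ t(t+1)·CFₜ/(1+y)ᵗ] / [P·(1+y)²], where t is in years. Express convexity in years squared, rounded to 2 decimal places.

With y = 0.082:
  t   CF        PV=CF/(1+0.082)^t    t·PV        t(t+1)·PV
  1         2.25         2.0795         2.0795           4.1590
  2         2.25         1.9219         3.8438          11.5313
  3         2.25         1.7762         5.3287          21.3148
  4         2.25         1.6416         6.5665          32.8325
  5         2.25         1.5172         7.5861          45.5164
  6         2.25         1.4022         8.4134          58.8936
  7       102.25        58.8942       412.2594       3,298.0749
  Σ                     69.2329       446.0773       3,472.3225
P = 69.2329.
Convexity = Σ t(t+1)·PV / [P·(1+y)²] = 3,472.3225 / (69.2329 × 1.170724) = 42.84037.

42.84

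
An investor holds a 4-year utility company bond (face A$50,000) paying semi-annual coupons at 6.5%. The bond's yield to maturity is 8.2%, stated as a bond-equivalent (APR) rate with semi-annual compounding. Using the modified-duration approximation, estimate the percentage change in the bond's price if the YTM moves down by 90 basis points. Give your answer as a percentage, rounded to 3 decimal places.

Periodic yield y = 0.041. Modified duration first:
  t   CF        PV=CF/(1+0.041)^t    t·PV
  1     1,625.00     1,560.9990     1,560.9990
  2     1,625.00     1,499.5188     2,999.0375
  3     1,625.00     1,440.4599     4,321.3797
  4     1,625.00     1,383.7271     5,534.9084
  5     1,625.00     1,329.2287     6,646.1436
  6     1,625.00     1,276.8768     7,661.2607
  7     1,625.00     1,226.5867     8,586.1070
  8    51,625.00    37,432.9650   299,463.7203
  Σ                 47,150.3621   336,773.5563
P = 47,150.3621; D_Mac = 7.14254 half-year periods = 3.57127 yrs; D_mod = 3.57127/(1+0.041) = 3.43062 yrs.
ΔP/P ≈ -D_mod · Δy = -3.43062 × (-0.009) = +0.030876 = +3.0876%.

+3.088%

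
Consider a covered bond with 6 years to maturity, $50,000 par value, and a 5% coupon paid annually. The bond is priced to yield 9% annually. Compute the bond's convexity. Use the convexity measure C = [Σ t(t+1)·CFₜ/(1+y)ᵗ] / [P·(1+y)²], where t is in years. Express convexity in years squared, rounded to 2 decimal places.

29.53

With y = 0.09:
  t   CF        PV=CF/(1+0.09)^t    t·PV        t(t+1)·PV
  1     2,500.00     2,293.5780     2,293.5780       4,587.1560
  2     2,500.00     2,104.2000     4,208.4000      12,625.1999
  3     2,500.00     1,930.4587     5,791.3761      23,165.5044
  4     2,500.00     1,771.0630     7,084.2521      35,421.2606
  5     2,500.00     1,624.8285     8,124.1423      48,744.8540
  6    52,500.00    31,304.0347   187,824.2080   1,314,769.4558
  Σ                 41,028.1628   215,325.9565   1,439,313.4306
P = 41,028.1628.
Convexity = Σ t(t+1)·PV / [P·(1+y)²] = 1,439,313.4306 / (41,028.1628 × 1.188100) = 29.52707.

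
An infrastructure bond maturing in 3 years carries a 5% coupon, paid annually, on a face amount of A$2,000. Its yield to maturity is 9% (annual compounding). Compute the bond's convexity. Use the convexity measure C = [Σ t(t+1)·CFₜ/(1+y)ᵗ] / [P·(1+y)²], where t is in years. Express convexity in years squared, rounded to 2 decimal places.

9.43

With y = 0.09:
  t   CF        PV=CF/(1+0.09)^t    t·PV        t(t+1)·PV
  1       100.00        91.7431        91.7431         183.4862
  2       100.00        84.1680       168.3360         505.0080
  3     2,100.00     1,621.5853     4,864.7559      19,459.0237
  Σ                  1,797.4964     5,124.8350      20,147.5179
P = 1,797.4964.
Convexity = Σ t(t+1)·PV / [P·(1+y)²] = 20,147.5179 / (1,797.4964 × 1.188100) = 9.43410.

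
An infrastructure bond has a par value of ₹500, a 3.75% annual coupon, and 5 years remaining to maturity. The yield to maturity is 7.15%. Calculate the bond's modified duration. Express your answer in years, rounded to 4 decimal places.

Periodic yield y = 0.0715. First find Macaulay duration:
  t   CF        PV=CF/(1+0.0715)^t    t·PV
  1        18.75        17.4988        17.4988
  2        18.75        16.3312        32.6623
  3        18.75        15.2414        45.7242
  4        18.75        14.2244        56.8974
  5       518.75       367.2800     1,836.3998
  Σ                    430.5757     1,989.1826
P = 430.5757; Macaulay duration = 1,989.1826 / 430.5757 = 4.61982 years.
Modified duration = D_Mac / (1 + y) = 4.61982 / 1.0715 = 4.31155 years.

4.3115 years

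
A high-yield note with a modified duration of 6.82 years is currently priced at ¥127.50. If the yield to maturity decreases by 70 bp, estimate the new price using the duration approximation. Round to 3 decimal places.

Duration approximation: ΔP/P ≈ -D_mod · Δy = -6.82 × (-0.007) = +0.047740.
New price ≈ 127.50 × (1 + 0.047740) = 133.58685.

¥133.587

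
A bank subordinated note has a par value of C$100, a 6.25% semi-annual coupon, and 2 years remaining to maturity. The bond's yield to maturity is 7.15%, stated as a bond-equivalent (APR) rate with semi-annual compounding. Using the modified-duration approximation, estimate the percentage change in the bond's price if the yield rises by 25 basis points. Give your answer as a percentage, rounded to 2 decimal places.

-0.46%

Periodic yield y = 0.03575. Modified duration first:
  t   CF        PV=CF/(1+0.03575)^t    t·PV
  1        3.125         3.0171         3.0171
  2        3.125         2.9130         5.8260
  3        3.125         2.8125         8.4374
  4      103.125        89.6075       358.4299
  Σ                     98.3501       375.7104
P = 98.3501; D_Mac = 3.82013 half-year periods = 1.91007 yrs; D_mod = 1.91007/(1+0.03575) = 1.84414 yrs.
ΔP/P ≈ -D_mod · Δy = -1.84414 × (+0.0025) = -0.004610 = -0.4610%.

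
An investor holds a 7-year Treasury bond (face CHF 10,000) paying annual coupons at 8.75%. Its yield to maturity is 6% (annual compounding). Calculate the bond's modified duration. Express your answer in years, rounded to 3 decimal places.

Periodic yield y = 0.06. First find Macaulay duration:
  t   CF        PV=CF/(1+0.06)^t    t·PV
  1       875.00       825.4717       825.4717
  2       875.00       778.7469     1,557.4938
  3       875.00       734.6669     2,204.0006
  4       875.00       693.0820     2,772.3278
  5       875.00       653.8509     3,269.2545
  6       875.00       616.8405     3,701.0428
  7    10,875.00     7,232.4961    50,627.4728
  Σ                 11,535.1549    64,957.0640
P = 11,535.1549; Macaulay duration = 64,957.0640 / 11,535.1549 = 5.63123 years.
Modified duration = D_Mac / (1 + y) = 5.63123 / 1.06 = 5.31248 years.

5.312 years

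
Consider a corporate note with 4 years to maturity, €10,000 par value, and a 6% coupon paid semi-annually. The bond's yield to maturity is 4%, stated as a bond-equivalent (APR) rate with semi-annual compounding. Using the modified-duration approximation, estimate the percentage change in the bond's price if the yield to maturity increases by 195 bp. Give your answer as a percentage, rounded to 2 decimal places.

Periodic yield y = 0.02. Modified duration first:
  t   CF        PV=CF/(1+0.02)^t    t·PV
  1       300.00       294.1176       294.1176
  2       300.00       288.3506       576.7013
  3       300.00       282.6967       848.0901
  4       300.00       277.1536     1,108.6145
  5       300.00       271.7192     1,358.5962
  6       300.00       266.3914     1,598.3485
  7       300.00       261.1681     1,828.1764
  8    10,300.00     8,790.9508    70,327.6066
  Σ                 10,732.5481    77,940.2512
P = 10,732.5481; D_Mac = 7.26205 half-year periods = 3.63102 yrs; D_mod = 3.63102/(1+0.02) = 3.55983 yrs.
ΔP/P ≈ -D_mod · Δy = -3.55983 × (+0.0195) = -0.069417 = -6.9417%.

-6.94%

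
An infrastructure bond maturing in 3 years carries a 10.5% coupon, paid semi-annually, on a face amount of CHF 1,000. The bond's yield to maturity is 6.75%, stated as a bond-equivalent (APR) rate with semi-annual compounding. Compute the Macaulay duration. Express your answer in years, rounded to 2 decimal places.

2.67 years

Periodic yield y = 0.03375. Discount each cash flow and weight by its period:
  t   CF        PV=CF/(1+0.03375)^t    t·PV
  1        52.50        50.7860        50.7860
  2        52.50        49.1279        98.2558
  3        52.50        47.5240       142.5719
  4        52.50        45.9724       183.8896
  5        52.50        44.4715       222.3575
  6     1,052.50       862.4402     5,174.6409
  Σ                  1,100.3219     5,872.5017
Price P = Σ PV = 1,100.3219.
Macaulay duration = Σ(t·PV) / P = 5,872.5017 / 1,100.3219 = 5.33708 half-year periods.
In years: 5.33708 / 2 = 2.66854 years.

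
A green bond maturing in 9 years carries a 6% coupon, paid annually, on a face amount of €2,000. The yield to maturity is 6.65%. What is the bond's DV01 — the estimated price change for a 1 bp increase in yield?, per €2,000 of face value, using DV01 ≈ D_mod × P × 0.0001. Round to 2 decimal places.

€1.29

Periodic yield y = 0.0665.
  t   CF        PV=CF/(1+0.0665)^t    t·PV
  1       120.00       112.5176       112.5176
  2       120.00       105.5017       211.0034
  3       120.00        98.9233       296.7699
  4       120.00        92.7551       371.0204
  5       120.00        86.9715       434.8575
  6       120.00        81.5485       489.2911
  7       120.00        76.4637       535.2458
  8       120.00        71.6959       573.5673
  9     2,120.00     1,187.6490    10,688.8414
  Σ                  1,914.0264    13,713.1144
P = 1,914.0264; D_Mac = 7.16454 yrs; D_mod = 6.71780 yrs.
DV01 ≈ 6.71780 × 1,914.0264 × 0.0001 = 1.285805.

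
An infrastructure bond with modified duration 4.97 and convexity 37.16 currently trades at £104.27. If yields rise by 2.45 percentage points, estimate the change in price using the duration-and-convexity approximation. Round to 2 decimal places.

Duration effect: -D_mod·Δy = -4.97 × (+0.0245) = -0.121765
Convexity effect: ½·C·(Δy)² = 0.5 × 37.16 × (0.0245)² = +0.011152645
ΔP/P ≈ -0.121765 + 0.011152645 = -0.110612355
ΔP ≈ 104.27 × (-0.110612355) = -11.53355025585.

-£11.53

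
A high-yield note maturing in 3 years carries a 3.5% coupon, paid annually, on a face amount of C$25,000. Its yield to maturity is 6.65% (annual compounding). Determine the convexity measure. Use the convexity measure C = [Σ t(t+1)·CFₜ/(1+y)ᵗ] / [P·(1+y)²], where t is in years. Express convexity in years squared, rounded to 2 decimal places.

10.06

With y = 0.0665:
  t   CF        PV=CF/(1+0.0665)^t    t·PV        t(t+1)·PV
  1       875.00       820.4407       820.4407       1,640.8814
  2       875.00       769.2834     1,538.5667       4,615.7001
  3    25,875.00    21,330.3401    63,991.0202     255,964.0806
  Σ                 22,920.0641    66,350.0276     262,220.6621
P = 22,920.0641.
Convexity = Σ t(t+1)·PV / [P·(1+y)²] = 262,220.6621 / (22,920.0641 × 1.137422) = 10.05841.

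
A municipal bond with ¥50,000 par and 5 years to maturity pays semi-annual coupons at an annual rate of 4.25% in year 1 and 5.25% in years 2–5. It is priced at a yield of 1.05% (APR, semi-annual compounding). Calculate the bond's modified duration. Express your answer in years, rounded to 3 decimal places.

4.526 years

Periodic yield y = 0.00525. First find Macaulay duration:
  t   CF        PV=CF/(1+0.00525)^t    t·PV
  1     1,062.50     1,056.9510     1,056.9510
  2     1,062.50     1,051.4310     2,102.8620
  3     1,312.50     1,292.0433     3,876.1299
  4     1,312.50     1,285.2955     5,141.1820
  5     1,312.50     1,278.5829     6,392.9147
  6     1,312.50     1,271.9054     7,631.4326
  7     1,312.50     1,265.2628     8,856.8396
  8     1,312.50     1,258.6549    10,069.2389
  9     1,312.50     1,252.0814    11,268.7329
  10   51,312.50    48,694.7742   486,947.7424
  Σ                 59,706.9825   543,344.0260
P = 59,706.9825; Macaulay duration = 543,344.0260 / 59,706.9825 = 9.10018 half-year periods = 4.55009 years.
Modified duration = D_Mac / (1 + y) = 4.55009 / 1.00525 = 4.52632 years.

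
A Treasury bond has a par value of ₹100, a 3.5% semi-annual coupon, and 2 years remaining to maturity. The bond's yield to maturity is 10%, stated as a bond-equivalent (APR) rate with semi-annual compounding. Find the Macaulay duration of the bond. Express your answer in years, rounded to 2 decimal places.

1.95 years

Periodic yield y = 0.05. Discount each cash flow and weight by its period:
  t   CF        PV=CF/(1+0.05)^t    t·PV
  1         1.75         1.6667         1.6667
  2         1.75         1.5873         3.1746
  3         1.75         1.5117         4.5351
  4       101.75        83.7100       334.8399
  Σ                     88.4757       344.2163
Price P = Σ PV = 88.4757.
Macaulay duration = Σ(t·PV) / P = 344.2163 / 88.4757 = 3.89052 half-year periods.
In years: 3.89052 / 2 = 1.94526 years.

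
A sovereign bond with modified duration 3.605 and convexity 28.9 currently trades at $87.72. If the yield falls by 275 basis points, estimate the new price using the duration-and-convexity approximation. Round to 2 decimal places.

$97.37

Duration effect: -D_mod·Δy = -3.605 × (-0.0275) = +0.0991375
Convexity effect: ½·C·(Δy)² = 0.5 × 28.9 × (-0.0275)² = +0.0109278125
ΔP/P ≈ +0.0991375 + 0.0109278125 = +0.1100653125
New price ≈ 87.72 × (1 + 0.1100653125) = 97.3749292125.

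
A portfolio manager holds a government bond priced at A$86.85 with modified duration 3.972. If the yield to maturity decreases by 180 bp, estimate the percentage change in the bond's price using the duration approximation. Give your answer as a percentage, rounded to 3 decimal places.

Duration approximation: ΔP/P ≈ -D_mod · Δy = -3.972 × (-0.018) = +0.071496.
As a percentage: +7.1496%.

+7.150%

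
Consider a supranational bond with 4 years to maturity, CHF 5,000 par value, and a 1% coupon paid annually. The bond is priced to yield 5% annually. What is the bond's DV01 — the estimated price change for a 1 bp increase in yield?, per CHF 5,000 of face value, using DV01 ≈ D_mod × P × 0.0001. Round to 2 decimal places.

Periodic yield y = 0.05.
  t   CF        PV=CF/(1+0.05)^t    t·PV
  1        50.00        47.6190        47.6190
  2        50.00        45.3515        90.7029
  3        50.00        43.1919       129.5756
  4     5,050.00     4,154.6475    16,618.5900
  Σ                  4,290.8099    16,886.4876
P = 4,290.8099; D_Mac = 3.93550 yrs; D_mod = 3.74810 yrs.
DV01 ≈ 3.74810 × 4,290.8099 × 0.0001 = 1.608237.

CHF 1.61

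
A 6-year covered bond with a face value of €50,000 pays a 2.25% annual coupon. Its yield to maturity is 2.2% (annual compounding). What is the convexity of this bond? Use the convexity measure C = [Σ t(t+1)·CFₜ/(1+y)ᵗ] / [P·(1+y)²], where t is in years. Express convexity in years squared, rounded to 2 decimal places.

37.36

With y = 0.022:
  t   CF        PV=CF/(1+0.022)^t    t·PV        t(t+1)·PV
  1     1,125.00     1,100.7828     1,100.7828       2,201.5656
  2     1,125.00     1,077.0869     2,154.1737       6,462.5212
  3     1,125.00     1,053.9010     3,161.7031      12,646.8125
  4     1,125.00     1,031.2143     4,124.8573      20,624.2866
  5     1,125.00     1,009.0160     5,045.0799      30,270.4793
  6    51,125.00    44,867.0945   269,202.5669   1,884,417.9681
  Σ                 50,139.0955   284,789.1637   1,956,623.6333
P = 50,139.0955.
Convexity = Σ t(t+1)·PV / [P·(1+y)²] = 1,956,623.6333 / (50,139.0955 × 1.044484) = 37.36190.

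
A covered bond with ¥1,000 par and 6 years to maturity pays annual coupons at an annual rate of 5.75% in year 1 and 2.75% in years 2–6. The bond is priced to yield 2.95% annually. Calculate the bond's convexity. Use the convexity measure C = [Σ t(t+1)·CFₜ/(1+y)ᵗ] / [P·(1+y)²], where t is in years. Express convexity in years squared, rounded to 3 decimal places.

35.228

With y = 0.0295:
  t   CF        PV=CF/(1+0.0295)^t    t·PV        t(t+1)·PV
  1        57.50        55.8524        55.8524         111.7047
  2        27.50        25.9466        51.8931         155.6794
  3        27.50        25.2031        75.6092         302.4370
  4        27.50        24.4809        97.9236         489.6179
  5        27.50        23.7794       118.8970         713.3821
  6     1,027.50       863.0257     5,178.1542      36,247.0791
  Σ                  1,018.2880     5,578.3295      38,019.9002
P = 1,018.2880.
Convexity = Σ t(t+1)·PV / [P·(1+y)²] = 38,019.9002 / (1,018.2880 × 1.059870) = 35.22797.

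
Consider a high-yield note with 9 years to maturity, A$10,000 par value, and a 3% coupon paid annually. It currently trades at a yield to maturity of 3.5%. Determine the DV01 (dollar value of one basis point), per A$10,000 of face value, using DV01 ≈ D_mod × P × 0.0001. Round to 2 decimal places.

A$7.43

Periodic yield y = 0.035.
  t   CF        PV=CF/(1+0.035)^t    t·PV
  1       300.00       289.8551       289.8551
  2       300.00       280.0532       560.1064
  3       300.00       270.5828       811.7484
  4       300.00       261.4327     1,045.7307
  5       300.00       252.5920     1,262.9598
  6       300.00       244.0502     1,464.3012
  7       300.00       235.7973     1,650.5810
  8       300.00       227.8235     1,822.5877
  9    10,300.00     7,557.4290    68,016.8611
  Σ                  9,619.6157    76,924.7314
P = 9,619.6157; D_Mac = 7.99665 yrs; D_mod = 7.72624 yrs.
DV01 ≈ 7.72624 × 9,619.6157 × 0.0001 = 7.432341.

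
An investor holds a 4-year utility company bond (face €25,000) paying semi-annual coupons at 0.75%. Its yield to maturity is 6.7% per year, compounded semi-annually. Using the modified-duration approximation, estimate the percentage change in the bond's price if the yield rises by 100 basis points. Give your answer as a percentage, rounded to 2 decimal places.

-3.81%

Periodic yield y = 0.0335. Modified duration first:
  t   CF        PV=CF/(1+0.0335)^t    t·PV
  1        93.75        90.7112        90.7112
  2        93.75        87.7709       175.5417
  3        93.75        84.9258       254.7775
  4        93.75        82.1730       328.6922
  5        93.75        79.5095       397.5474
  6        93.75        76.9322       461.5935
  7        93.75        74.4386       521.0699
  8    25,093.75    19,278.8764   154,231.0113
  Σ                 19,855.3376   156,460.9445
P = 19,855.3376; D_Mac = 7.88004 half-year periods = 3.94002 yrs; D_mod = 3.94002/(1+0.0335) = 3.81231 yrs.
ΔP/P ≈ -D_mod · Δy = -3.81231 × (+0.01) = -0.038123 = -3.8123%.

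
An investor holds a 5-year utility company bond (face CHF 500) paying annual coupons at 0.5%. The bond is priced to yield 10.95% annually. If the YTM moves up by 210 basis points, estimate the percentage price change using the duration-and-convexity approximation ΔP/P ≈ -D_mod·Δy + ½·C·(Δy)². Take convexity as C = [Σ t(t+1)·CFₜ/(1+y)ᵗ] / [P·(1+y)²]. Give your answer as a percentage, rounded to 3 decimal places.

With y = 0.1095:
  t   CF        PV=CF/(1+0.1095)^t    t·PV        t(t+1)·PV
  1         2.50         2.2533         2.2533           4.5065
  2         2.50         2.0309         4.0618          12.1853
  3         2.50         1.8305         5.4914          21.9654
  4         2.50         1.6498         6.5992          32.9960
  5       502.50       298.8818     1,494.4092       8,966.4553
  Σ                    306.6462     1,512.8148       9,038.1085
P = 306.6462; D_Mac = 4.93342 yrs; D_mod = 4.44653 yrs; C = 23.94337.
Duration effect: -4.44653 × (+0.021) = -0.093377
Convexity effect: 0.5 × 23.94337 × (0.021)² = +0.0052795
ΔP/P ≈ -0.093377 + 0.0052795 = -0.088098 = -8.8098%.

-8.810%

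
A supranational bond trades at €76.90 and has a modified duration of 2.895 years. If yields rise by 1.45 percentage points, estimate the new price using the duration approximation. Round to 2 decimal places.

€73.67

Duration approximation: ΔP/P ≈ -D_mod · Δy = -2.895 × (+0.0145) = -0.0419775.
New price ≈ 76.90 × (1 - 0.0419775) = 73.67193025.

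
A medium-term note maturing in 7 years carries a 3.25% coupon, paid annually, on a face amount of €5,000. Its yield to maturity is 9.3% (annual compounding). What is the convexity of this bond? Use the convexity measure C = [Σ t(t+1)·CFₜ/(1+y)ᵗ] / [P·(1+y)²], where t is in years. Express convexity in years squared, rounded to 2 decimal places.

With y = 0.093:
  t   CF        PV=CF/(1+0.093)^t    t·PV        t(t+1)·PV
  1       162.50       148.6734       148.6734         297.3468
  2       162.50       136.0232       272.0464         816.1393
  3       162.50       124.4494       373.3483       1,493.3930
  4       162.50       113.8604       455.4416       2,277.2081
  5       162.50       104.1724       520.8619       3,125.1712
  6       162.50        95.3087       571.8520       4,002.9640
  7     5,162.50     2,770.2498    19,391.7485     155,133.9884
  Σ                  3,492.7372    21,733.9721     167,146.2107
P = 3,492.7372.
Convexity = Σ t(t+1)·PV / [P·(1+y)²] = 167,146.2107 / (3,492.7372 × 1.194649) = 40.05810.

40.06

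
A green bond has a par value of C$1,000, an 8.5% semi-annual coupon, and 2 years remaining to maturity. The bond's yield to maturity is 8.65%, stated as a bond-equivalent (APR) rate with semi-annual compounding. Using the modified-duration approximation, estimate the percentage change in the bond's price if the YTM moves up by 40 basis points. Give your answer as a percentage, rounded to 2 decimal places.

-0.72%

Periodic yield y = 0.04325. Modified duration first:
  t   CF        PV=CF/(1+0.04325)^t    t·PV
  1        42.50        40.7381        40.7381
  2        42.50        39.0492        78.0984
  3        42.50        37.4303       112.2910
  4     1,042.50       880.0807     3,520.3227
  Σ                    997.2983     3,751.4502
P = 997.2983; D_Mac = 3.76161 half-year periods = 1.88081 yrs; D_mod = 1.88081/(1+0.04325) = 1.80283 yrs.
ΔP/P ≈ -D_mod · Δy = -1.80283 × (+0.004) = -0.007211 = -0.7211%.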